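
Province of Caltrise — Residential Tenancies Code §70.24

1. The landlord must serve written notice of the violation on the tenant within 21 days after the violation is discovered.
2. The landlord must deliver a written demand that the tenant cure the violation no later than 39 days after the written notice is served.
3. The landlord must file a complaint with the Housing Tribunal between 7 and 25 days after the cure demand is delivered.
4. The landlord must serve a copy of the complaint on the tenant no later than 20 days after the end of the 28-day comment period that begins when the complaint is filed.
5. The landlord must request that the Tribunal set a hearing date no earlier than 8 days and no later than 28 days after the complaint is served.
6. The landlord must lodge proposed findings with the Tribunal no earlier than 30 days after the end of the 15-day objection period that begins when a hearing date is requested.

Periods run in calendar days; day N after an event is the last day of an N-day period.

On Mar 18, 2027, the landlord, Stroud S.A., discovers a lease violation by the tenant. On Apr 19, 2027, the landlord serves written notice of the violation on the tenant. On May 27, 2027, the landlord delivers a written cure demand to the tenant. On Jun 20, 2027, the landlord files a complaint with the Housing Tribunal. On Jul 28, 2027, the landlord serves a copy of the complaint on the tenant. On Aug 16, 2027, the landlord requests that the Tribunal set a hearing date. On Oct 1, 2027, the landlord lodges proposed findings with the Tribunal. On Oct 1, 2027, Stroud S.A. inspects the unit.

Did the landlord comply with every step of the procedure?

No

Step 1 — counting 21 days from Mar 18, 2027 (when the violation is discovered) gives a deadline of Apr 8, 2027; Apr 19, 2027 misses that deadline by 11 days.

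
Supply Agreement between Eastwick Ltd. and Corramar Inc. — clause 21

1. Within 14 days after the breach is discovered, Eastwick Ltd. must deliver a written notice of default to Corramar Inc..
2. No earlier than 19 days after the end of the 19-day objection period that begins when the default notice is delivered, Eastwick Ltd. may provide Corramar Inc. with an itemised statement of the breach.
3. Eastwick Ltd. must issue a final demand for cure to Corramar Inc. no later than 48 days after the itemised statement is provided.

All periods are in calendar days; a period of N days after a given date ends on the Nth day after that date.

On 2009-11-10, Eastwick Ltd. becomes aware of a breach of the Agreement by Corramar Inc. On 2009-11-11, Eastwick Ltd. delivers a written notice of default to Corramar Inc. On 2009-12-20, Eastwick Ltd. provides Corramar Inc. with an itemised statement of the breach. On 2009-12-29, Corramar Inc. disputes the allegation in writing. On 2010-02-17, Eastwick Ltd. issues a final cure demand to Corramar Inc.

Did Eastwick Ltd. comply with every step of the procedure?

Step 1: 14 days after 2009-11-10 (when the breach is discovered) is 2009-11-24; completed 2009-11-11, before the deadline.
Step 2: the earliest permitted date is 19 days after 2009-11-30 (end of the 19-day objection period, which began when the default notice is delivered on 2009-11-11), i.e. 2009-12-19; done 2009-12-20, after the minimum wait.
Step 3: 48 days after 2009-12-20 (when the itemised statement is provided) is 2010-02-06; done 2010-02-17 — 11 days late.

No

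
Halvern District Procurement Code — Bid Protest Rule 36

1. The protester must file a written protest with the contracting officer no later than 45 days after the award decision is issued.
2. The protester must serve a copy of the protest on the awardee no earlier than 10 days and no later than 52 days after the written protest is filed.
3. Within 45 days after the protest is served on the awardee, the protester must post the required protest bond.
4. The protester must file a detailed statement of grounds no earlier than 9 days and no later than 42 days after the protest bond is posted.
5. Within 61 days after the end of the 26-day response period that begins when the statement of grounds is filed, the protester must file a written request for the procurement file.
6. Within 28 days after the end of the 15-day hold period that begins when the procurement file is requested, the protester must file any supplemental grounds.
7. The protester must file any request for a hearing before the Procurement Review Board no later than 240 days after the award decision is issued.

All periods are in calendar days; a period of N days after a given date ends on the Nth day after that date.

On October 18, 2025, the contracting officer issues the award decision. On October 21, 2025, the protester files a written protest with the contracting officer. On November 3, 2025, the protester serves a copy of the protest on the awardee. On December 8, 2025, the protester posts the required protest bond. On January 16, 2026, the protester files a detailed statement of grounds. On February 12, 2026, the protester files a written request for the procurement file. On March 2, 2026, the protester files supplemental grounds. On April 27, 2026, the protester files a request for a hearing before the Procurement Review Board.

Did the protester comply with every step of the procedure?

(1) due by October 18, 2025 + 45 days = December 2, 2025; October 21, 2025 is within that limit.
(2) the permitted window runs from October 21, 2025 + 10 = October 31, 2025 to October 21, 2025 + 52 = December 12, 2025; done November 3, 2025 — within the window.
(3) due by November 3, 2025 + 45 days = December 18, 2025; completed December 8, 2025, before the deadline.
(4) the permitted window runs from December 8, 2025 + 9 = December 17, 2025 to December 8, 2025 + 42 = January 19, 2026; done January 16, 2026 — within the window.
(5) due by February 11, 2026 + 61 days = April 13, 2026; completed February 12, 2026, before the deadline.
(6) due by February 27, 2026 + 28 days = March 27, 2026; done March 2, 2026 — timely.
(7) due by October 18, 2025 + 240 days = June 15, 2026; completed April 27, 2026, before the deadline.

Yes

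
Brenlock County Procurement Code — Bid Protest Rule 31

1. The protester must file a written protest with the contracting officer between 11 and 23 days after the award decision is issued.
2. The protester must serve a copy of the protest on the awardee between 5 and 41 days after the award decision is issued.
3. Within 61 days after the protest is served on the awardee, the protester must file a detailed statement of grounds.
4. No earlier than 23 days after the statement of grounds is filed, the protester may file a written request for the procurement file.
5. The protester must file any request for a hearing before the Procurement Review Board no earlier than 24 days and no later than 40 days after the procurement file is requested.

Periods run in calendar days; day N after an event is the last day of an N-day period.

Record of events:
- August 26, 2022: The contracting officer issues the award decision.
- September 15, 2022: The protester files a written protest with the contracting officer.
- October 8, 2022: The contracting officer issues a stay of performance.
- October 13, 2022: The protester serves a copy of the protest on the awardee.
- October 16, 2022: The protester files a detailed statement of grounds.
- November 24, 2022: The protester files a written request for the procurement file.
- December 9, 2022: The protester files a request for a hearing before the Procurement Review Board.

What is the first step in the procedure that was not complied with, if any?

Step 1: the window is 11–23 days after August 26, 2022 (when the award decision is issued), so September 6, 2022 through September 18, 2022; done September 15, 2022, which is between those dates.
Step 2: the window is 5–41 days after August 26, 2022 (when the award decision is issued), so August 31, 2022 through October 6, 2022; done October 13, 2022 — 7 days after the window closed.
No need to go further; step 2 was not satisfied.

Step 2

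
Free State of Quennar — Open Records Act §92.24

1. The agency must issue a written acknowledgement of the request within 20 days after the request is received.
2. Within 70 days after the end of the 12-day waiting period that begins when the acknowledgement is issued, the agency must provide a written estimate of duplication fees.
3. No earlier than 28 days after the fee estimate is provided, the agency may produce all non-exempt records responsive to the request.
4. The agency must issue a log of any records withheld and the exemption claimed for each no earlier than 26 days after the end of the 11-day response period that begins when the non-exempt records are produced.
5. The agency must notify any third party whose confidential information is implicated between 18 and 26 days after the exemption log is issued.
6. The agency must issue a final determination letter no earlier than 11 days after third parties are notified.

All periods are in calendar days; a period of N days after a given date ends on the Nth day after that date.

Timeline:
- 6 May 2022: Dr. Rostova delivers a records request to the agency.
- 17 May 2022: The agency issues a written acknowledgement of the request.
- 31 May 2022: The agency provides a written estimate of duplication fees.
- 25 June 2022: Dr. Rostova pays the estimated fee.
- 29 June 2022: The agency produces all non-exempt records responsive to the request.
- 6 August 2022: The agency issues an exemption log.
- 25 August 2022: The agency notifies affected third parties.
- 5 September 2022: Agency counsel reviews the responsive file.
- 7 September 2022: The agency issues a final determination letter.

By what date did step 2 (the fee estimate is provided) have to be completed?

7 August 2022

The acknowledgement is issued on 17 May 2022; the 12-day waiting period therefore ends 29 May 2022, and step 2 runs from that date. 70 days after 29 May 2022 is 7 August 2022.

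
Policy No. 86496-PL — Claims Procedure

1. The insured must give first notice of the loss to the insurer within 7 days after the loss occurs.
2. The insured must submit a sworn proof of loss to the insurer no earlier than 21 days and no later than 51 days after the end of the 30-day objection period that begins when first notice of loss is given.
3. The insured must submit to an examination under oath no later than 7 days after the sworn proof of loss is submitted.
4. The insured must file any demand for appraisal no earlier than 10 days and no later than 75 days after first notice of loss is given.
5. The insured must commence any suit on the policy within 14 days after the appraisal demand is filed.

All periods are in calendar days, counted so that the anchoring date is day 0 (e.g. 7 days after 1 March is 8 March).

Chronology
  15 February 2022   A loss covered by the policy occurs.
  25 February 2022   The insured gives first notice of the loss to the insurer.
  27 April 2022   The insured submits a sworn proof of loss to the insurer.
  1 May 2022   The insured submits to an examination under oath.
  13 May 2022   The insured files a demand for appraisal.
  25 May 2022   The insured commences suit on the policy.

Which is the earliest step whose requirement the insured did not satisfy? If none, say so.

Step 1

Step 1 — counting 7 days from 15 February 2022 (when the loss occurs) gives a deadline of 22 February 2022; not done until 25 February 2022, 3 days after the deadline.
The analysis stops there.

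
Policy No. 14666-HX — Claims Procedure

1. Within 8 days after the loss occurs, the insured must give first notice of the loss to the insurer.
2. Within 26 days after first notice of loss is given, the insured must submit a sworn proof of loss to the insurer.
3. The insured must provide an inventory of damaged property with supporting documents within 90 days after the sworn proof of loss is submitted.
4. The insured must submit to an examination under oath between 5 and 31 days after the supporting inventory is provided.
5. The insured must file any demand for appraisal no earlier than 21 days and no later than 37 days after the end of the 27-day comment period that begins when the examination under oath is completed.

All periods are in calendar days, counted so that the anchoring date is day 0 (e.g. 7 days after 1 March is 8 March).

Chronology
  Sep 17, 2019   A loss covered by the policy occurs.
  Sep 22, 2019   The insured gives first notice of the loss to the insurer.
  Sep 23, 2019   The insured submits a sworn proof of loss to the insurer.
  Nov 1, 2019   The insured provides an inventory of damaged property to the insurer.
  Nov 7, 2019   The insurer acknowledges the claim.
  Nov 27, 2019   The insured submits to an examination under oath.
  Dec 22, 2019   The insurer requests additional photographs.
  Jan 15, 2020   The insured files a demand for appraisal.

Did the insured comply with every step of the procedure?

Yes

Step 1 — counting 8 days from Sep 17, 2019 (when the loss occurs) gives a deadline of Sep 25, 2019; Sep 22, 2019 is within that limit.
Step 2 — counting 26 days from Sep 22, 2019 (when first notice of loss is given) gives a deadline of Oct 18, 2019; Sep 23, 2019 is within that limit.
Step 3 — counting 90 days from Sep 23, 2019 (when the sworn proof of loss is submitted) gives a deadline of Dec 22, 2019; completed Nov 1, 2019, before the deadline.
Step 4 — 5 and 31 days from Nov 1, 2019 (when the supporting inventory is provided) are Nov 6, 2019 and Dec 2, 2019 respectively; done Nov 27, 2019, which is between those dates.
Step 5 — 21 and 37 days from Dec 24, 2019 (end of the 27-day comment period, which began when the examination under oath is completed on Nov 27, 2019) are Jan 14, 2020 and Jan 30, 2020 respectively; done Jan 15, 2020 — within the window.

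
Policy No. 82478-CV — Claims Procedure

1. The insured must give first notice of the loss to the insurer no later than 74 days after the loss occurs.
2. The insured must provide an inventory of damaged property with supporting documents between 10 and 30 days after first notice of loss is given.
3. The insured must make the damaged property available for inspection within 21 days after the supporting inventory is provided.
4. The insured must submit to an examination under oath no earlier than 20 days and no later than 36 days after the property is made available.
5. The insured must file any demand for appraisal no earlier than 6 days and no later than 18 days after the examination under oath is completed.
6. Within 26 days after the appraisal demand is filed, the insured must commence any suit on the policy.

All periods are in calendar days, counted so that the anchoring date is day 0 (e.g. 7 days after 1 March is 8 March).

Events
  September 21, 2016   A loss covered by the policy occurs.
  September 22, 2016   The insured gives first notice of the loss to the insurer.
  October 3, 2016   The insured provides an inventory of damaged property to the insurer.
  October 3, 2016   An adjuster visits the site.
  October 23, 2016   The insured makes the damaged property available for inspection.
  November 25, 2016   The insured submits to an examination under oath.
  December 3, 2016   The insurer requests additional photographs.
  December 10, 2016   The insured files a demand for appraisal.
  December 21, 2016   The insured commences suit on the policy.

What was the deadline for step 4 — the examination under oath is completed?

November 28, 2016

Step 4 runs from October 23, 2016, when the property is made available. The window is 20–36 days after October 23, 2016; it closes on November 28, 2016.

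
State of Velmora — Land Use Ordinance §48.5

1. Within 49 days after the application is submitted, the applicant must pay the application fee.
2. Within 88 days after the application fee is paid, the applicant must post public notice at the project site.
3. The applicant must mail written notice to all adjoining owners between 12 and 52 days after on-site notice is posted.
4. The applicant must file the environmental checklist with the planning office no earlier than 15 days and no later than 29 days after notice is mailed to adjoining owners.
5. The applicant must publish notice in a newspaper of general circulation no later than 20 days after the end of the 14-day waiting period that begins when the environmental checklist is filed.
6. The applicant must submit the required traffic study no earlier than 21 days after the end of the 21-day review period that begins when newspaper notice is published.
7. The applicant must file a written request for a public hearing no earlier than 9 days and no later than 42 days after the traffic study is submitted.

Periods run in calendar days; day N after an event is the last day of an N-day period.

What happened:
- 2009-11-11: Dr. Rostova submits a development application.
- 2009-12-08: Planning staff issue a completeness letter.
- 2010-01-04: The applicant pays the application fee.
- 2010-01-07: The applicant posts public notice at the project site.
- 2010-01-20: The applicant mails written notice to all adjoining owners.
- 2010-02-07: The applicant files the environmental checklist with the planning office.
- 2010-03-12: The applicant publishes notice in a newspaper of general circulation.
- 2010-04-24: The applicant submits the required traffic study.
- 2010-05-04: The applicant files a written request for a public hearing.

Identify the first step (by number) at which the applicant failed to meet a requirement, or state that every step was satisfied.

Step 1: 49 days after 2009-11-11 (when the application is submitted) is 2009-12-30; not done until 2010-01-04, 5 days after the deadline.
Later steps need not be reached.

Step 1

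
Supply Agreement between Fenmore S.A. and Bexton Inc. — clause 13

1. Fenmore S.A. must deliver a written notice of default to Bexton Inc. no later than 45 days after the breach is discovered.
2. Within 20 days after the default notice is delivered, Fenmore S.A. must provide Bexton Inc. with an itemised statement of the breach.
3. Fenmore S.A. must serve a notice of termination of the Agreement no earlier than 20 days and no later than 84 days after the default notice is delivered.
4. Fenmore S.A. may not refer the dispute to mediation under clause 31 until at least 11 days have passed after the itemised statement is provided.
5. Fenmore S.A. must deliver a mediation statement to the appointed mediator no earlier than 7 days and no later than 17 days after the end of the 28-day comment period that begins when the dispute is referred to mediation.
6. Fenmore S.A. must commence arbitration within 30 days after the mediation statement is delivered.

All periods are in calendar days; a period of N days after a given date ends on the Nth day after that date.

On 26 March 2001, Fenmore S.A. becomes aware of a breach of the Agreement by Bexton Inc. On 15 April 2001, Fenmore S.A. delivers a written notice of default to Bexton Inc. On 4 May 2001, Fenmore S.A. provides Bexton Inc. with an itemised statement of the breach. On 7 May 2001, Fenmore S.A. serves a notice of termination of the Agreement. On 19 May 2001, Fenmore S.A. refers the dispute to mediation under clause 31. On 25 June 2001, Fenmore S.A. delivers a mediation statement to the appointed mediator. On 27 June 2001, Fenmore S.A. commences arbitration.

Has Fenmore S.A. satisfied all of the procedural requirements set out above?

(1) due by 26 March 2001 + 45 days = 10 May 2001; done 15 April 2001 — timely.
(2) due by 15 April 2001 + 20 days = 5 May 2001; 4 May 2001 is within that limit.
(3) the permitted window runs from 15 April 2001 + 20 = 5 May 2001 to 15 April 2001 + 84 = 8 July 2001; done 7 May 2001 — within the window.
(4) permitted from 4 May 2001 + 11 days = 15 May 2001 onward; 19 May 2001 is on or after that date.
(5) the permitted window runs from 16 June 2001 + 7 = 23 June 2001 to 16 June 2001 + 17 = 3 July 2001; 25 June 2001 falls inside that range.
(6) due by 25 June 2001 + 30 days = 25 July 2001; completed 27 June 2001, before the deadline.

Yes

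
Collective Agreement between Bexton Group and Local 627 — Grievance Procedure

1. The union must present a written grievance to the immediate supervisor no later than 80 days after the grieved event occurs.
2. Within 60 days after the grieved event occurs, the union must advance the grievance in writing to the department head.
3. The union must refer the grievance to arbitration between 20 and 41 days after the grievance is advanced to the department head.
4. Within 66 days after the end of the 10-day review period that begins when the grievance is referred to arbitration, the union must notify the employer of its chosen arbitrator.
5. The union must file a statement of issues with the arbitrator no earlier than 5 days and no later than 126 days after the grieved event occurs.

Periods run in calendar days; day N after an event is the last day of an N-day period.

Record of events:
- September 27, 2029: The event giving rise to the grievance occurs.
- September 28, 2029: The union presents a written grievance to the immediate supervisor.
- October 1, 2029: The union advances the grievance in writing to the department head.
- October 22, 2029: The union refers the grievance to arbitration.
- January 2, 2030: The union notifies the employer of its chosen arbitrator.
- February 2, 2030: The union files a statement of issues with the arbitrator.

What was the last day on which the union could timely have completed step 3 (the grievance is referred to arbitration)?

Step 3 runs from October 1, 2029, when the grievance is advanced to the department head. The window is 20–41 days after October 1, 2029; it closes on November 11, 2029.

November 11, 2029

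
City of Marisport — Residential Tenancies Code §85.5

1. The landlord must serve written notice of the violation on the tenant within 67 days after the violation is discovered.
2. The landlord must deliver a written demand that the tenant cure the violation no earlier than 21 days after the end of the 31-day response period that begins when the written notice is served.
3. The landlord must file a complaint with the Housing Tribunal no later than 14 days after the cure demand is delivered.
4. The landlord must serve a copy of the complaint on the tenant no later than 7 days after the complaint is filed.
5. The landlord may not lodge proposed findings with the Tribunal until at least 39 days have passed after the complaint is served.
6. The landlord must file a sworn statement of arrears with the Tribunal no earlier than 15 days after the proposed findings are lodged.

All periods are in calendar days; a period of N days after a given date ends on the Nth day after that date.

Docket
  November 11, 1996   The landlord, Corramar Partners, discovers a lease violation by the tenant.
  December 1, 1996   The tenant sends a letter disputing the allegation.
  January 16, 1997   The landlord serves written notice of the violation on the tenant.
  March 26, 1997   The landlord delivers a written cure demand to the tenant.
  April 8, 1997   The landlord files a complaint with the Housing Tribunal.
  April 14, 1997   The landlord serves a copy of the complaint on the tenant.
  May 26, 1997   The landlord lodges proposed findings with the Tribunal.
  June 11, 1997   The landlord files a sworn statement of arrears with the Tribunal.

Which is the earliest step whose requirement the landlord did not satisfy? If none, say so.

None — every step was satisfied

(1) due by November 11, 1996 + 67 days = January 17, 1997; January 16, 1997 is within that limit.
(2) permitted from February 16, 1997 + 21 days = March 9, 1997 onward; March 26, 1997 is on or after that date.
(3) due by March 26, 1997 + 14 days = April 9, 1997; completed April 8, 1997, before the deadline.
(4) due by April 8, 1997 + 7 days = April 15, 1997; completed April 14, 1997, before the deadline.
(5) permitted from April 14, 1997 + 39 days = May 23, 1997 onward; done May 26, 1997, after the minimum wait.
(6) permitted from May 26, 1997 + 15 days = June 10, 1997 onward; June 11, 1997 is on or after that date.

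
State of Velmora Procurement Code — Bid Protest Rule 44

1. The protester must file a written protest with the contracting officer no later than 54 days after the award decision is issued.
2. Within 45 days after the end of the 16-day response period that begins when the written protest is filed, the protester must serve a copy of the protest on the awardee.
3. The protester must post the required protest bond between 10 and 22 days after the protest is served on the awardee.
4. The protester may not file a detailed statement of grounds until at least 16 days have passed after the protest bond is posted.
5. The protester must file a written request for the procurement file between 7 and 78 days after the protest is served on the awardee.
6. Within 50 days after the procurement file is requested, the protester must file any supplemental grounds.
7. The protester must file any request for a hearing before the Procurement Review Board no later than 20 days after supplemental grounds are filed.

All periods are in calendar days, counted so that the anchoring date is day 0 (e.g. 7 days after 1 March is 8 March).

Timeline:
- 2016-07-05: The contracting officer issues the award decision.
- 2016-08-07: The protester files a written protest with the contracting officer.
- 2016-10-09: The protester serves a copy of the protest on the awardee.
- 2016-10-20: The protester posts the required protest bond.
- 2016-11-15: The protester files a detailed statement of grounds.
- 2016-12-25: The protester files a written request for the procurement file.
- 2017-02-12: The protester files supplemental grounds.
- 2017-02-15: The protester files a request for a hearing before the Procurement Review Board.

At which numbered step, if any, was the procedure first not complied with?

Step 2

(1) due by 2016-07-05 + 54 days = 2016-08-28; completed 2016-08-07, before the deadline.
(2) due by 2016-08-23 + 45 days = 2016-10-07; not done until 2016-10-09, 2 days after the deadline.
That is the first point of non-compliance.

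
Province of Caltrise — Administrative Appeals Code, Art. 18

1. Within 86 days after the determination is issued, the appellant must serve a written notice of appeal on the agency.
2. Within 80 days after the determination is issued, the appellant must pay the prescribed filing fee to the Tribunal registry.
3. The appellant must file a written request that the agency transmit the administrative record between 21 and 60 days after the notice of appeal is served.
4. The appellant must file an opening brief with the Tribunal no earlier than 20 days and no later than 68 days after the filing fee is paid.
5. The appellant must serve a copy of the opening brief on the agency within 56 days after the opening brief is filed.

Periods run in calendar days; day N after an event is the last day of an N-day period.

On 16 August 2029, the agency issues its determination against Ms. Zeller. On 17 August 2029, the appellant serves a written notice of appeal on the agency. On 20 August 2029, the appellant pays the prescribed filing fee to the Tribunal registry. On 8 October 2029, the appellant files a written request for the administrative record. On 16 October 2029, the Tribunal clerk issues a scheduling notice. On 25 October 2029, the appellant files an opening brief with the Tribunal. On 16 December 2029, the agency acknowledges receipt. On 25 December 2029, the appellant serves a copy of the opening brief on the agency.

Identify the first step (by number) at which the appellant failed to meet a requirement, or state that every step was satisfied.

Step 1 — counting 86 days from 16 August 2029 (when the determination is issued) gives a deadline of 10 November 2029; done 17 August 2029 — timely.
Step 2 — counting 80 days from 16 August 2029 (when the determination is issued) gives a deadline of 4 November 2029; 20 August 2029 is within that limit.
Step 3 — 21 and 60 days from 17 August 2029 (when the notice of appeal is served) are 7 September 2029 and 16 October 2029 respectively; 8 October 2029 falls inside that range.
Step 4 — 20 and 68 days from 20 August 2029 (when the filing fee is paid) are 9 September 2029 and 27 October 2029 respectively; done 25 October 2029 — within the window.
Step 5 — counting 56 days from 25 October 2029 (when the opening brief is filed) gives a deadline of 20 December 2029; 25 December 2029 misses that deadline by 5 days.
Later steps need not be reached.

Step 5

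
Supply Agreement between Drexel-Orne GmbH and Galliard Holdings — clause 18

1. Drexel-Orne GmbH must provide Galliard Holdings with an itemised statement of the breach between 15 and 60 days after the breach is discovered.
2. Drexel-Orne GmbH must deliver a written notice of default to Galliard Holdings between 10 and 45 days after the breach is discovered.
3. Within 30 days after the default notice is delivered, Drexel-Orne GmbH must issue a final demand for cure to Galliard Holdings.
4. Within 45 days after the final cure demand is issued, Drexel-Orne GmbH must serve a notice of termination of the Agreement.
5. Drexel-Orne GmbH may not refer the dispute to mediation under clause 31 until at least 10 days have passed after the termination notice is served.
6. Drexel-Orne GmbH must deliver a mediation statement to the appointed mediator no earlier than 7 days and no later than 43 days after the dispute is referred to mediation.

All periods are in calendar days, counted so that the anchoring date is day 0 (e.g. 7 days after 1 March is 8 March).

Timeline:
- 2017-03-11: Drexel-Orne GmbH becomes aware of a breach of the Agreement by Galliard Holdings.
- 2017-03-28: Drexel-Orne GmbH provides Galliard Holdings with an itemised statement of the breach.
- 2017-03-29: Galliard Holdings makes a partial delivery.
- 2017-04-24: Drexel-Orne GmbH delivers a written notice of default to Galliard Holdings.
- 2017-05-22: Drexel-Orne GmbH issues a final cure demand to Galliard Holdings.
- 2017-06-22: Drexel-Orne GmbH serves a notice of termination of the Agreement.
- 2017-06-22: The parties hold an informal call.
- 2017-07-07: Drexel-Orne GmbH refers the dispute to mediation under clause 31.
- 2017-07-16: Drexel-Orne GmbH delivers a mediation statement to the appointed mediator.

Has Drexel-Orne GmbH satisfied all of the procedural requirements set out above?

Yes

(1) the permitted window runs from 2017-03-11 + 15 = 2017-03-26 to 2017-03-11 + 60 = 2017-05-10; done 2017-03-28 — within the window.
(2) the permitted window runs from 2017-03-11 + 10 = 2017-03-21 to 2017-03-11 + 45 = 2017-04-25; 2017-04-24 falls inside that range.
(3) due by 2017-04-24 + 30 days = 2017-05-24; done 2017-05-22 — timely.
(4) due by 2017-05-22 + 45 days = 2017-07-06; 2017-06-22 is within that limit.
(5) permitted from 2017-06-22 + 10 days = 2017-07-02 onward; done 2017-07-07, after the minimum wait.
(6) the permitted window runs from 2017-07-07 + 7 = 2017-07-14 to 2017-07-07 + 43 = 2017-08-19; 2017-07-16 falls inside that range.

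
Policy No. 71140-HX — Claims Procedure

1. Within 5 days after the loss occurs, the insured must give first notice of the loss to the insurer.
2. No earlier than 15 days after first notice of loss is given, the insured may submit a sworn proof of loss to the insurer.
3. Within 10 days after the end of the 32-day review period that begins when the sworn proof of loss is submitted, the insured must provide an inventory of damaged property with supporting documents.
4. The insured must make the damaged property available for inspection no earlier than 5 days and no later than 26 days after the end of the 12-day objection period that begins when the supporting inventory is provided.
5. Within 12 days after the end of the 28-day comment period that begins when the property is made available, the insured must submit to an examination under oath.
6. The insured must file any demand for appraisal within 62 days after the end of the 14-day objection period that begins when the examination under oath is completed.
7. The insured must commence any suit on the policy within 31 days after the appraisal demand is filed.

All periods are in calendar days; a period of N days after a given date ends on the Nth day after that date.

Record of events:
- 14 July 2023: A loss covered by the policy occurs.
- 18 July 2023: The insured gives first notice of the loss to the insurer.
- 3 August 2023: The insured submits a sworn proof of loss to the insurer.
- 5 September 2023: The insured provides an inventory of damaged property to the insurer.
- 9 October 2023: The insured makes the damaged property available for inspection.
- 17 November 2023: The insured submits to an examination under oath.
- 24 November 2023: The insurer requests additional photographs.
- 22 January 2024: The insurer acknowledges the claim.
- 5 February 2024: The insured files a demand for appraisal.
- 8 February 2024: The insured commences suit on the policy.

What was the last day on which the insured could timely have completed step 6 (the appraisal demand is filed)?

The examination under oath is completed on 17 November 2023; the 14-day objection period therefore ends 1 December 2023, and step 6 runs from that date. 62 days after 1 December 2023 is 1 February 2024.

1 February 2024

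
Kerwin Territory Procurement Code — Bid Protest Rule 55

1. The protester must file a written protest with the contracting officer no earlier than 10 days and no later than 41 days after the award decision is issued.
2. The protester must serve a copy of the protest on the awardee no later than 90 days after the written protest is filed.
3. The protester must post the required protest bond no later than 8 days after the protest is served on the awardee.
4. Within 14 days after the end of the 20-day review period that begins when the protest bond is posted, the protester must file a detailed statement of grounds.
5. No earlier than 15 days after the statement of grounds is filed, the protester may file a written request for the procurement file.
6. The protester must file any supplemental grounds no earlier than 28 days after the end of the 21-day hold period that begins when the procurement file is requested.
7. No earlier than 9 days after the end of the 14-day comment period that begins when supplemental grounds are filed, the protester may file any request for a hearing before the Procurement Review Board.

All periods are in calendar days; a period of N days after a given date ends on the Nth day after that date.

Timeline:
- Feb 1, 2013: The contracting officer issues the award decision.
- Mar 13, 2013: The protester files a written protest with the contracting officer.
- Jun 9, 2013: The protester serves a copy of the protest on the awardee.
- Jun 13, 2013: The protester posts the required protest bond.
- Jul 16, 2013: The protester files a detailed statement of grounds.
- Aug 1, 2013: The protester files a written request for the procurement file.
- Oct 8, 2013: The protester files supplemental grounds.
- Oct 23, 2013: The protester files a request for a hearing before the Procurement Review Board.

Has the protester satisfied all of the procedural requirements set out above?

(1) the permitted window runs from Feb 1, 2013 + 10 = Feb 11, 2013 to Feb 1, 2013 + 41 = Mar 14, 2013; done Mar 13, 2013 — within the window.
(2) due by Mar 13, 2013 + 90 days = Jun 11, 2013; Jun 9, 2013 is within that limit.
(3) due by Jun 9, 2013 + 8 days = Jun 17, 2013; completed Jun 13, 2013, before the deadline.
(4) due by Jul 3, 2013 + 14 days = Jul 17, 2013; done Jul 16, 2013 — timely.
(5) permitted from Jul 16, 2013 + 15 days = Jul 31, 2013 onward; done Aug 1, 2013, after the minimum wait.
(6) permitted from Aug 22, 2013 + 28 days = Sep 19, 2013 onward; done Oct 8, 2013, after the minimum wait.
(7) permitted from Oct 22, 2013 + 9 days = Oct 31, 2013 onward; acted on Oct 23, 2013, 8 days prematurely.
Later steps need not be reached.

No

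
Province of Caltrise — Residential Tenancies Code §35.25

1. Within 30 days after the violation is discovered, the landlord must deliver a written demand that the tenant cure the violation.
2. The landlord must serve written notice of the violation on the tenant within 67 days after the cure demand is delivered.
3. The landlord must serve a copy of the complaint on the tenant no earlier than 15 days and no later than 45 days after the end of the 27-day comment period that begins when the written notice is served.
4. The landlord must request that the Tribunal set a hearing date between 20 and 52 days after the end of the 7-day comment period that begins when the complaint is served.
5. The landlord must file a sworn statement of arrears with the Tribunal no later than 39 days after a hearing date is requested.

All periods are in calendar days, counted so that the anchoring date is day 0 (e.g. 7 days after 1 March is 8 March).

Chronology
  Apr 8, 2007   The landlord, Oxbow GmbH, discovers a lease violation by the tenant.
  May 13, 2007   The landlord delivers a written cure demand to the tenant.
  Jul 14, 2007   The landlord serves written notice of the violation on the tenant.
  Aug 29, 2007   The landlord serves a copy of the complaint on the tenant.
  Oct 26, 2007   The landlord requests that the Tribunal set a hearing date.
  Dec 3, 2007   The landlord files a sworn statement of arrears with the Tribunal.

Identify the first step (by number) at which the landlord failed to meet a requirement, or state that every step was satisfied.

Step 1: 30 days after Apr 8, 2007 (when the violation is discovered) is May 8, 2007; May 13, 2007 misses that deadline by 5 days.

Step 1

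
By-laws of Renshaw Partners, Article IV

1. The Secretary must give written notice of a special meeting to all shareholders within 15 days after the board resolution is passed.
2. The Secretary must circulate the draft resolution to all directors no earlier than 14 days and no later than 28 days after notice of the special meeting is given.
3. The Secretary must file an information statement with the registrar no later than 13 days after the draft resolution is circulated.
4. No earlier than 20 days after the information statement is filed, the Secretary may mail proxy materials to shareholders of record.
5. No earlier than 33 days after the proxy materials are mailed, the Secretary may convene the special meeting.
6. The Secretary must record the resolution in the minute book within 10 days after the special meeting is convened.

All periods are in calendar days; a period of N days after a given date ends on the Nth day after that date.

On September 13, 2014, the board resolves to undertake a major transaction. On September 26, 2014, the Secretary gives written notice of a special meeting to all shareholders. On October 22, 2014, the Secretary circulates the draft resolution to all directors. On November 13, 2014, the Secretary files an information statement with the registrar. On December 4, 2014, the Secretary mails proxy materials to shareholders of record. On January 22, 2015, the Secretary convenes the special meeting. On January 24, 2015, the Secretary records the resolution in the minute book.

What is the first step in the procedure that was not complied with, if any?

Step 3

(1) due by September 13, 2014 + 15 days = September 28, 2014; done September 26, 2014 — timely.
(2) the permitted window runs from September 26, 2014 + 14 = October 10, 2014 to September 26, 2014 + 28 = October 24, 2014; done October 22, 2014, which is between those dates.
(3) due by October 22, 2014 + 13 days = November 4, 2014; November 13, 2014 misses that deadline by 9 days.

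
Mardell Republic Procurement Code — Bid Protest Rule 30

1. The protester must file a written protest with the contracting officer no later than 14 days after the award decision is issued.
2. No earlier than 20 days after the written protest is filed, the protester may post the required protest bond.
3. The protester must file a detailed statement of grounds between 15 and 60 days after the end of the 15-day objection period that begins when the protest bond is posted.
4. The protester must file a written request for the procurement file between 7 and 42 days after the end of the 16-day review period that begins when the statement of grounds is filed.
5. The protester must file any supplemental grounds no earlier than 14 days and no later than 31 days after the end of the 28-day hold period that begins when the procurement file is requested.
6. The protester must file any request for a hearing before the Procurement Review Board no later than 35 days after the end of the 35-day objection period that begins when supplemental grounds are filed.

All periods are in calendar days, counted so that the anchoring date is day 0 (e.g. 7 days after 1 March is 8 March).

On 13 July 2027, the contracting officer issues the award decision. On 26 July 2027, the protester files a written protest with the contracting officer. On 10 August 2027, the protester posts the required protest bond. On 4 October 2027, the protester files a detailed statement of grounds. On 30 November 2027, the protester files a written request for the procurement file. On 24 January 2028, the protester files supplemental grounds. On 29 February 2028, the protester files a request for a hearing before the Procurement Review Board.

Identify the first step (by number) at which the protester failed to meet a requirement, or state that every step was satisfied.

Step 2

(1) due by 13 July 2027 + 14 days = 27 July 2027; completed 26 July 2027, before the deadline.
(2) permitted from 26 July 2027 + 20 days = 15 August 2027 onward; done 10 August 2027 — 5 days too early.
No need to go further; step 2 was not satisfied.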